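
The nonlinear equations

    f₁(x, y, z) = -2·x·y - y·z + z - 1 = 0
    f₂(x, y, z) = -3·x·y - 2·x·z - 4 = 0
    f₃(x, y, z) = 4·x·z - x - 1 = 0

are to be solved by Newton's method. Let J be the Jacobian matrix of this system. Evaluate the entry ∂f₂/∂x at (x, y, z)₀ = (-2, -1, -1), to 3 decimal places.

∂f₂/∂x = -3·y - 2·z.
At (-2, -1, -1) this is 5.000.

5.000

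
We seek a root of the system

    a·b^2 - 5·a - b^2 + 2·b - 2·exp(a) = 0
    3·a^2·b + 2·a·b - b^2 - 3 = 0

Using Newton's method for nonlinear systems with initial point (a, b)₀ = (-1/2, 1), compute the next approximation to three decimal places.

(0.271, -1.231)

At (-1/2, 1): F = (1.78694, -4.250).
Jacobian J = [[b^2 - 2·exp(a) - 5, 2·a·b - 2·b + 2], [6·a·b + 2·b, 3·a^2 + 2·a - 2·b]].
At the point, J = [[-5.21306, -1.000], [-1.000, -2.250]] (det J = 10.72939).
Solving J·Δ = −F gives Δ = (0.771, -2.231).
Then the next iterate is (a, b)₁ = (0.271, -1.231).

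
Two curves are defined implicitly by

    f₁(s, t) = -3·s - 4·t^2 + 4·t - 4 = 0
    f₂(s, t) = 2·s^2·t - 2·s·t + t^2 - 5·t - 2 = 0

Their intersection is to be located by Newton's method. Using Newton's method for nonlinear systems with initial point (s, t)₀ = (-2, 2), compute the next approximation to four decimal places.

(-1.5385, 1.3846)

At (-2, 2): F = (-6.0000, 16.0000).
Jacobian J = [[-3, -8·t + 4], [4·s·t - 2·t, 2·s^2 - 2·s + 2·t - 5]].
At the point, J = [[-3.0000, -12.0000], [-20.0000, 11.0000]] (det J = -273.0000).
Solving J·Δ = −F gives Δ = (0.4615, -0.6154).
Then the next iterate is (s, t)₁ = (-1.5385, 1.3846).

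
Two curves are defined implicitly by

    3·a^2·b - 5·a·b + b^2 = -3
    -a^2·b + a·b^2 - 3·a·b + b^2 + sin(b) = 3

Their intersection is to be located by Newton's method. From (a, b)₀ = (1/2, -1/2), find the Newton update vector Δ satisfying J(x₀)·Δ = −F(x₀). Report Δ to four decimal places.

(4.1722, 3.0171)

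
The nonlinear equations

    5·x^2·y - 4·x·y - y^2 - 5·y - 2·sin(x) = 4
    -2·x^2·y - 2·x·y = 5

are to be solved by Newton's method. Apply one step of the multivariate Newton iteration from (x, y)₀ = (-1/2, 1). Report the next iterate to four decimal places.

(-4.1765, 10.0000)

At (-1/2, 1): F = (-5.791149, -4.5000).
Jacobian J = [[10·x·y - 4·y - 2·cos(x), 5·x^2 - 4·x - 2·y - 5], [-4·x·y - 2·y, -2·x^2 - 2·x]].
At the point, J = [[-10.755165, -3.7500], [0.0000, 0.5000]] (det J = -5.377583).
Solving J·Δ = −F gives Δ = (-3.6765, 9.0000).
Then the next iterate is (x, y)₁ = (-4.1765, 10.0000).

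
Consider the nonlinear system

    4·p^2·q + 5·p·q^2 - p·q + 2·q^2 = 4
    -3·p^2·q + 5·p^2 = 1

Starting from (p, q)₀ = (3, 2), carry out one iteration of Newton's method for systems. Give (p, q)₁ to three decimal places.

(0.874, 2.102)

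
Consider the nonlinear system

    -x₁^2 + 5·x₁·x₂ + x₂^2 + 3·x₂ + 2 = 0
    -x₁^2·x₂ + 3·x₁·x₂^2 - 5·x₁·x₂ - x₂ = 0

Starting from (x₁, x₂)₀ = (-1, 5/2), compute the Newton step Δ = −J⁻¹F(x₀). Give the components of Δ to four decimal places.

At (-1, 5/2): F = (2.2500, -11.2500).
Jacobian J = [[-2·x₁ + 5·x₂, 5·x₁ + 2·x₂ + 3], [-2·x₁·x₂ + 3·x₂^2 - 5·x₂, -x₁^2 + 6·x₁·x₂ - 5·x₁ - 1]].
At the point, J = [[14.5000, 3.0000], [11.2500, -12.0000]] (det J = -207.7500).
Solving J·Δ = −F gives Δ = (0.0325, -0.9070).

(0.0325, -0.9070)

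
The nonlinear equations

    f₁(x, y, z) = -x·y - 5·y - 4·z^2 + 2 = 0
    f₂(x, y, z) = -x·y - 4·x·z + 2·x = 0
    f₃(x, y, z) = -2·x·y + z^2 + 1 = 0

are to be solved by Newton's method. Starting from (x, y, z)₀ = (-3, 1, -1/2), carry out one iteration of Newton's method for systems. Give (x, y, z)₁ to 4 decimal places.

At (-3, 1, -1/2): F = (-1.0000, -9.0000, 7.2500).
Jacobian J = [[-y, -x - 5, -8·z], [-y - 4·z + 2, -x, -4·x], [-2·y, -2·x, 2·z]].
At the point, J = [[-1.0000, -2.0000, 4.0000], [3.0000, 3.0000, 12.0000], [-2.0000, 6.0000, -1.0000]] (det J = 213.0000).
Solving J·Δ = −F gives Δ = (1.8028, -0.5352, 0.4331).
Then the next iterate is (x, y, z)₁ = (-1.1972, 0.4648, -0.0669).

(-1.1972, 0.4648, -0.0669)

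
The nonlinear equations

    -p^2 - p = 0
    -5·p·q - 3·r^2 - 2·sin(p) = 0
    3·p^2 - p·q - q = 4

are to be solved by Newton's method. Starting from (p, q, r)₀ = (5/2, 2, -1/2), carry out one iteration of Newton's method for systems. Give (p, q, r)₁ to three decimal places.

(1.042, -1.202, -8.943)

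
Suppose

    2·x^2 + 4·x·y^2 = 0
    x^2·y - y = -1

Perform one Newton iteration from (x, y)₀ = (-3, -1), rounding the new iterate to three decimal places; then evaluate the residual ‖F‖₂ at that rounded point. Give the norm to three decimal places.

2.034

At (-3, -1): F = (6.000, -7.000).
Jacobian J = [[4·x + 4·y^2, 8·x·y], [2·x·y, x^2 - 1]].
At the point, J = [[-8.000, 24.000], [6.000, 8.000]] (det J = -208.000).
Solving J·Δ = −F gives Δ = (1.038, 0.096).
Then the next iterate is (x, y)₁ = (-1.962, -0.904).
Re-evaluating at (-1.962, -0.904): F = (1.28538, -1.57590), so ‖F‖₂ = 2.034.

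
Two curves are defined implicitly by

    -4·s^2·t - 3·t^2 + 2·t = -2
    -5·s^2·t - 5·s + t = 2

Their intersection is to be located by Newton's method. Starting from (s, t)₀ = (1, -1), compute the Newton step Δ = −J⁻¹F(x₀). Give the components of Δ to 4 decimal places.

At (1, -1): F = (1.0000, -3.0000).
Jacobian J = [[-8·s·t, -4·s^2 - 6·t + 2], [-10·s·t - 5, -5·s^2 + 1]].
At the point, J = [[8.0000, 4.0000], [5.0000, -4.0000]] (det J = -52.0000).
Solving J·Δ = −F gives Δ = (0.1538, -0.5577).

(0.1538, -0.5577)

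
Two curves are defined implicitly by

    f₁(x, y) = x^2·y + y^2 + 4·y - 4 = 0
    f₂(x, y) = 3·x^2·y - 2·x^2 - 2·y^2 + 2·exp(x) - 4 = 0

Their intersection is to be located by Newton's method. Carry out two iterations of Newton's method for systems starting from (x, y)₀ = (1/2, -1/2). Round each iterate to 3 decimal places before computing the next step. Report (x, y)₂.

(-6.582, -0.642)

At (1/2, -1/2): F = (-5.875, -2.07756).
Jacobian J = [[2·x·y, x^2 + 2·y + 4], [6·x·y - 4·x + 2·exp(x), 3·x^2 - 4·y]].
At the point, J = [[-0.500, 3.250], [-0.20256, 2.750]] (det J = -0.71669).
Solving J·Δ = −F gives Δ = (-13.122, -0.211).
Then the next iterate is (x, y)₁ = (-12.622, -0.711).
Round to (-12.622, -0.711) and repeat: F = (-119.61136, -663.45945), J = [[17.94848, 161.89288], [104.33346, 480.78865]].
Δ = (6.040, 0.069), so (x, y)₂ = (-6.582, -0.642).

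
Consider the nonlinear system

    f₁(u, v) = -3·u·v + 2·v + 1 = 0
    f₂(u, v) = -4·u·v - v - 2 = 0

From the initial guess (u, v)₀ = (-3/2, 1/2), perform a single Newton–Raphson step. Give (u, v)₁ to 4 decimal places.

(-4.7727, -0.9091)

At (-3/2, 1/2): F = (4.2500, 0.5000).
Jacobian J = [[-3·v, -3·u + 2], [-4·v, -4·u - 1]].
At the point, J = [[-1.5000, 6.5000], [-2.0000, 5.0000]] (det J = 5.5000).
Solving J·Δ = −F gives Δ = (-3.2727, -1.4091).
Then the next iterate is (u, v)₁ = (-4.7727, -0.9091).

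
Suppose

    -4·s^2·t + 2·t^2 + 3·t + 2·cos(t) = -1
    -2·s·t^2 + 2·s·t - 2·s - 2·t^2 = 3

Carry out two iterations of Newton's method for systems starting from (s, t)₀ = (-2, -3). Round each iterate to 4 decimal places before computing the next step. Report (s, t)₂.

(-0.8908, -1.4056)

At (-2, -3): F = (56.020015, 31.0000).
Jacobian J = [[-8·s·t, -4·s^2 + 4·t - 2·sin(t) + 3], [-2·t^2 + 2·t - 2, -4·s·t + 2·s - 4·t]].
At the point, J = [[-48.0000, -24.717760], [-26.0000, -16.0000]] (det J = 125.338240).
Solving J·Δ = −F gives Δ = (1.0377, 0.2512).
Then the next iterate is (s, t)₁ = (-0.9623, -2.7488).
Round to (-0.9623, -2.7488) and repeat: F = (16.199505, 3.645226), J = [[-21.161362, -10.933745], [-22.609403, -1.510081]].
Δ = (0.0715, 1.3432), so (s, t)₂ = (-0.8908, -1.4056).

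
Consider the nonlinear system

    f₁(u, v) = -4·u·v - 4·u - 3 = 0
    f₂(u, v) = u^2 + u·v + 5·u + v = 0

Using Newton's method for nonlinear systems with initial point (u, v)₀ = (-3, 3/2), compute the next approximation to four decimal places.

(-6.8571, -3.9643)

At (-3, 3/2): F = (27.0000, -9.0000).
Jacobian J = [[-4·v - 4, -4·u], [2·u + v + 5, u + 1]].
At the point, J = [[-10.0000, 12.0000], [0.5000, -2.0000]] (det J = 14.0000).
Solving J·Δ = −F gives Δ = (-3.8571, -5.4643).
Then the next iterate is (u, v)₁ = (-6.8571, -3.9643).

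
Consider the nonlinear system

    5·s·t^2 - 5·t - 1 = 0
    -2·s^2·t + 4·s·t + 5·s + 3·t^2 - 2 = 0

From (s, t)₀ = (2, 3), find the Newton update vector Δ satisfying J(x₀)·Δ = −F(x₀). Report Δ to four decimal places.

(0.4962, -1.7515)

At (2, 3): F = (74.0000, 35.0000).
Jacobian J = [[5·t^2, 10·s·t - 5], [-4·s·t + 4·t + 5, -2·s^2 + 4·s + 6·t]].
At the point, J = [[45.0000, 55.0000], [-7.0000, 18.0000]] (det J = 1195.0000).
Solving J·Δ = −F gives Δ = (0.4962, -1.7515).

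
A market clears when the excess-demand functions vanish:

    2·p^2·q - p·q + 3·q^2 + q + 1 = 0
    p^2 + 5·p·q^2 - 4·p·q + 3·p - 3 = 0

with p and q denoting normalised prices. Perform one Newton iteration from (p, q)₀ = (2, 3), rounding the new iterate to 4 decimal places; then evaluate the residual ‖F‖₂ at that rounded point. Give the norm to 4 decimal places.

1694.2162

At (2, 3): F = (49.0000, 73.0000).
Jacobian J = [[4·p·q - q, 2·p^2 - p + 6·q + 1], [2·p + 5·q^2 - 4·q + 3, 10·p·q - 4·p]].
At the point, J = [[21.0000, 25.0000], [40.0000, 52.0000]] (det J = 92.0000).
Solving J·Δ = −F gives Δ = (-7.8587, 4.6413).
Then the next iterate is (p, q)₁ = (-5.8587, 7.6413).
Re-evaluating at (-5.8587, 7.6413): F = (753.143332, -1517.611210), so ‖F‖₂ = 1694.2162.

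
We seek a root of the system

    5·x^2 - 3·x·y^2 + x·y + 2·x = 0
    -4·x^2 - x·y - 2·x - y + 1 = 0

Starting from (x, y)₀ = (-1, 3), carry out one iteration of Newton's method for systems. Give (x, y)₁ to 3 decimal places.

(-0.667, 2.039)

At (-1, 3): F = (27.000, -1.000).
Jacobian J = [[10·x - 3·y^2 + y + 2, -6·x·y + x], [-8·x - y - 2, -x - 1]].
At the point, J = [[-32.000, 17.000], [3.000, 0.000]] (det J = -51.000).
Solving J·Δ = −F gives Δ = (0.333, -0.961).
Then the next iterate is (x, y)₁ = (-0.667, 2.039).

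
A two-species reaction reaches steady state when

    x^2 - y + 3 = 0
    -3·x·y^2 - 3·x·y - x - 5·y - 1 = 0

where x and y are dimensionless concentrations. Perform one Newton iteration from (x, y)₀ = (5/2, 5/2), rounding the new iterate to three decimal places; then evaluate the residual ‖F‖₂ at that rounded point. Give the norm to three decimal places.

At (5/2, 5/2): F = (6.750, -81.625).
Jacobian J = [[2·x, -1], [-3·y^2 - 3·y - 1, -6·x·y - 3·x - 5]].
At the point, J = [[5.000, -1.000], [-27.250, -50.000]] (det J = -277.250).
Solving J·Δ = −F gives Δ = (-1.512, -0.809).
Then the next iterate is (x, y)₁ = (0.988, 1.691).
Re-evaluating at (0.988, 1.691): F = (2.28514, -23.93063), so ‖F‖₂ = 24.039.

24.039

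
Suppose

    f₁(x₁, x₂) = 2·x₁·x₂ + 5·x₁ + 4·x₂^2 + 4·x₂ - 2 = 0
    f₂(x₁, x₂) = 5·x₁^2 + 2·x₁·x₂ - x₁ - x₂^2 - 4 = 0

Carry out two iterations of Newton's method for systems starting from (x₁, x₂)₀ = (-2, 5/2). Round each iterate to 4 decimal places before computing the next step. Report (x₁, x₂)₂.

At (-2, 5/2): F = (13.0000, 1.7500).
Jacobian J = [[2·x₂ + 5, 2·x₁ + 8·x₂ + 4], [10·x₁ + 2·x₂ - 1, 2·x₁ - 2·x₂]].
At the point, J = [[10.0000, 20.0000], [-16.0000, -9.0000]] (det J = 230.0000).
Solving J·Δ = −F gives Δ = (0.6609, -0.9804).
Then the next iterate is (x₁, x₂)₁ = (-1.3391, 1.5196).
Round to (-1.3391, 1.5196) and repeat: F = (2.549844, -0.073933), J = [[8.0392, 13.4786], [-11.3518, -5.7174]].
Δ = (0.1269, -0.2649), so (x₁, x₂)₂ = (-1.2122, 1.2547).

(-1.2122, 1.2547)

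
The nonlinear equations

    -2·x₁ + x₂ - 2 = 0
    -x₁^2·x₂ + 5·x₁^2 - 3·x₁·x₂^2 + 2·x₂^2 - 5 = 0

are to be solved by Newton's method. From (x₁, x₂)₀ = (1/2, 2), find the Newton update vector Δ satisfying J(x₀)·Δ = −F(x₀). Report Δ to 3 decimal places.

(-0.091, 0.818)

At (1/2, 2): F = (-1.000, -2.250).
Jacobian J = [[-2, 1], [-2·x₁·x₂ + 10·x₁ - 3·x₂^2, -x₁^2 - 6·x₁·x₂ + 4·x₂]].
At the point, J = [[-2.000, 1.000], [-9.000, 1.750]] (det J = 5.500).
Solving J·Δ = −F gives Δ = (-0.091, 0.818).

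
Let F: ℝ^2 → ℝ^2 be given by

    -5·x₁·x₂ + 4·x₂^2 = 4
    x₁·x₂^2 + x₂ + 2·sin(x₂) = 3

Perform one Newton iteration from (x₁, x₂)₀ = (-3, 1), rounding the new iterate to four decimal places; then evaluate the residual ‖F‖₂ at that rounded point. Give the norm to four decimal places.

12.2085

At (-3, 1): F = (15.0000, -3.317058).
Jacobian J = [[-5·x₂, -5·x₁ + 8·x₂], [x₂^2, 2·x₁·x₂ + 2·cos(x₂) + 1]].
At the point, J = [[-5.0000, 23.0000], [1.0000, -3.919395]] (det J = -3.403023).
Solving J·Δ = −F gives Δ = (5.1429, 0.4658).
Then the next iterate is (x₁, x₂)₁ = (2.1429, 1.4658).
Re-evaluating at (2.1429, 1.4658): F = (-11.111036, 5.058956), so ‖F‖₂ = 12.2085.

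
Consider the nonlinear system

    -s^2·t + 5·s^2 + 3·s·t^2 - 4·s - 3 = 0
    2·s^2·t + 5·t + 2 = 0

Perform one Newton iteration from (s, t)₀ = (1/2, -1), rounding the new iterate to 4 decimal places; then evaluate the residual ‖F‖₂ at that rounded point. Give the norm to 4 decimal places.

At (1/2, -1): F = (-2.0000, -3.5000).
Jacobian J = [[-2·s·t + 10·s + 3·t^2 - 4, -s^2 + 6·s·t], [4·s·t, 2·s^2 + 5]].
At the point, J = [[5.0000, -3.2500], [-2.0000, 5.5000]] (det J = 21.0000).
Solving J·Δ = −F gives Δ = (1.0655, 1.0238).
Then the next iterate is (s, t)₁ = (1.5655, 0.0238).
Re-evaluating at (1.5655, 0.0238): F = (2.936283, 2.235658), so ‖F‖₂ = 3.6905.

3.6905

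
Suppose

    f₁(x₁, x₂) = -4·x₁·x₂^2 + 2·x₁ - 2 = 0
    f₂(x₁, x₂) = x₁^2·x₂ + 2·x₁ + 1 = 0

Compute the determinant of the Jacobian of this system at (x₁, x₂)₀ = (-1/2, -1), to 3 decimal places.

J = [[-4·x₂^2 + 2, -8·x₁·x₂], [2·x₁·x₂ + 2, x₁^2]].
At the point, J = [[-2.000, -4.000], [3.000, 0.250]].
det J = 11.500.

11.500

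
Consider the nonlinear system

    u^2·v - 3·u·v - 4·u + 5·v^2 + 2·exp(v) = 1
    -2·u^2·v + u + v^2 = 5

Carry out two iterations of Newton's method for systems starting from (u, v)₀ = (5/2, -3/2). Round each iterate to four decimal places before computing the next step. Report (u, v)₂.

(1.4174, -0.8755)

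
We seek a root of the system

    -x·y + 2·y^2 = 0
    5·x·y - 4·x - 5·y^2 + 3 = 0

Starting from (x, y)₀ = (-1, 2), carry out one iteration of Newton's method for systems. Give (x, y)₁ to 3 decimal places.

(-11.750, -1.500)

At (-1, 2): F = (10.000, -23.000).
Jacobian J = [[-y, -x + 4·y], [5·y - 4, 5·x - 10·y]].
At the point, J = [[-2.000, 9.000], [6.000, -25.000]] (det J = -4.000).
Solving J·Δ = −F gives Δ = (-10.750, -3.500).
Then the next iterate is (x, y)₁ = (-11.750, -1.500).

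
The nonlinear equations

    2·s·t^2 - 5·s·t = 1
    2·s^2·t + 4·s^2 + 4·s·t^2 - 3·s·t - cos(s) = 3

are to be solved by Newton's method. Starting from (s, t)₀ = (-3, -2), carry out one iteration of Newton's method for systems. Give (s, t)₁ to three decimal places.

(-0.040, -1.956)

At (-3, -2): F = (-55.000, -68.01001).
Jacobian J = [[2·t^2 - 5·t, 4·s·t - 5·s], [4·s·t + 8·s + 4·t^2 - 3·t + sin(s), 2·s^2 + 8·s·t - 3·s]].
At the point, J = [[18.000, 39.000], [21.85888, 75.000]] (det J = 497.50368).
Solving J·Δ = −F gives Δ = (2.960, 0.044).
Then the next iterate is (s, t)₁ = (-0.040, -1.956).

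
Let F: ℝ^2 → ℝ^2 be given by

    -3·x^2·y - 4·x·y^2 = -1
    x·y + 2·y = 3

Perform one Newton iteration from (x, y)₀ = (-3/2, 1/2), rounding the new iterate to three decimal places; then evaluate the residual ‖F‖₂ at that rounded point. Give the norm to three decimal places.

At (-3/2, 1/2): F = (-0.875, -2.750).
Jacobian J = [[-6·x·y - 4·y^2, -3·x^2 - 8·x·y], [y, x + 2]].
At the point, J = [[3.500, -0.750], [0.500, 0.500]] (det J = 2.125).
Solving J·Δ = −F gives Δ = (1.176, 4.324).
Then the next iterate is (x, y)₁ = (-0.324, 4.824).
Re-evaluating at (-0.324, 4.824): F = (29.63997, 5.08502), so ‖F‖₂ = 30.073.

30.073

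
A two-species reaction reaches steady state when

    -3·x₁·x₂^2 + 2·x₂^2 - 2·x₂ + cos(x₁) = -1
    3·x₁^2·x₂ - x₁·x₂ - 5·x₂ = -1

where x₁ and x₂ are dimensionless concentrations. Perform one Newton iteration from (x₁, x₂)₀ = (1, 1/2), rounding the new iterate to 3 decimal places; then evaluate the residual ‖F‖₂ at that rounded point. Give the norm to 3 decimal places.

At (1, 1/2): F = (0.29030, -0.500).
Jacobian J = [[-3·x₂^2 - sin(x₁), -6·x₁·x₂ + 4·x₂ - 2], [6·x₁·x₂ - x₂, 3·x₁^2 - x₁ - 5]].
At the point, J = [[-1.59147, -3.000], [2.500, -3.000]] (det J = 12.27441).
Solving J·Δ = −F gives Δ = (0.193, -0.006).
Then the next iterate is (x₁, x₂)₁ = (1.193, 0.494).
Re-evaluating at (1.193, 0.494): F = (-0.00446, 0.04991), so ‖F‖₂ = 0.050.

0.050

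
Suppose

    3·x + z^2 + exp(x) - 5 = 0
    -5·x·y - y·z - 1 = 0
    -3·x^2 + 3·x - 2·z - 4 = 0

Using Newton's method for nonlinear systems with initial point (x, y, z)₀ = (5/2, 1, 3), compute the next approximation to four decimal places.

At (5/2, 1, 3): F = (23.682494, -16.5000, -21.2500).
Jacobian J = [[exp(x) + 3, 0, 2·z], [-5·y, -5·x - z, -y], [-6·x + 3, 0, -2]].
At the point, J = [[15.182494, 0.0000, 6.0000], [-5.0000, -15.5000, -1.0000], [-12.0000, 0.0000, -2.0000]] (det J = -645.342687).
Solving J·Δ = −F gives Δ = (-1.9247, -0.5032, 0.9232).
Then the next iterate is (x, y, z)₁ = (0.5753, 0.4968, 3.9232).

(0.5753, 0.4968, 3.9232)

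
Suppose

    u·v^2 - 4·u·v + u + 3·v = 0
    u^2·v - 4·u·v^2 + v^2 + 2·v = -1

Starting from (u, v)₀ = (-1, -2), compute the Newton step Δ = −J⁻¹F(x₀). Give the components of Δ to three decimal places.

At (-1, -2): F = (-19.000, 15.000).
Jacobian J = [[v^2 - 4·v + 1, 2·u·v - 4·u + 3], [2·u·v - 4·v^2, u^2 - 8·u·v + 2·v + 2]].
At the point, J = [[13.000, 11.000], [-12.000, -17.000]] (det J = -89.000).
Solving J·Δ = −F gives Δ = (1.775, -0.371).

(1.775, -0.371)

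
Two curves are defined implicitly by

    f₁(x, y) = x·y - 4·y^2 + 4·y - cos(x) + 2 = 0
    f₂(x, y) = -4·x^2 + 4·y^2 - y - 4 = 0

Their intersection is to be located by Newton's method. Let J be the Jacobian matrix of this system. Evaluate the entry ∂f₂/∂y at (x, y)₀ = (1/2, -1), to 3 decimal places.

∂f₂/∂y = 8·y - 1.
At (1/2, -1) this is -9.000.

-9.000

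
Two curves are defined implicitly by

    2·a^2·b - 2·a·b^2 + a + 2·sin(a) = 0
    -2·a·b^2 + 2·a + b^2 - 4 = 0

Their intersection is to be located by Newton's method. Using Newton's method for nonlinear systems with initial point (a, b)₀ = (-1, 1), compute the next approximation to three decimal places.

At (-1, 1): F = (1.31706, -3.000).
Jacobian J = [[4·a·b - 2·b^2 + 2·cos(a) + 1, 2·a^2 - 4·a·b], [-2·b^2 + 2, -4·a·b + 2·b]].
At the point, J = [[-3.91940, 6.000], [0.000, 6.000]] (det J = -23.51637).
Solving J·Δ = −F gives Δ = (1.101, 0.500).
Then the next iterate is (a, b)₁ = (0.101, 1.500).

(0.101, 1.500)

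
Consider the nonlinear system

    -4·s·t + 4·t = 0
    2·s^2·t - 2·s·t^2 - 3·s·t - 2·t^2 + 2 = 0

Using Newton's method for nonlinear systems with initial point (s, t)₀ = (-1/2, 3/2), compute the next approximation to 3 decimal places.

(-0.173, 0.327)

At (-1/2, 3/2): F = (9.000, 2.750).
Jacobian J = [[-4·t, -4·s + 4], [4·s·t - 2·t^2 - 3·t, 2·s^2 - 4·s·t - 3·s - 4·t]].
At the point, J = [[-6.000, 6.000], [-12.000, -1.000]] (det J = 78.000).
Solving J·Δ = −F gives Δ = (0.327, -1.173).
Then the next iterate is (s, t)₁ = (-0.173, 0.327).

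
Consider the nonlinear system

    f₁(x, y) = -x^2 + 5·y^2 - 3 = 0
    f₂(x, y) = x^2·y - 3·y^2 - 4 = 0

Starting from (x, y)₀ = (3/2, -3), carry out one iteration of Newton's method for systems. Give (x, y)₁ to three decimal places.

At (3/2, -3): F = (39.750, -37.750).
Jacobian J = [[-2·x, 10·y], [2·x·y, x^2 - 6·y]].
At the point, J = [[-3.000, -30.000], [-9.000, 20.250]] (det J = -330.750).
Solving J·Δ = −F gives Δ = (-0.990, 1.424).
Then the next iterate is (x, y)₁ = (0.510, -1.576).

(0.510, -1.576)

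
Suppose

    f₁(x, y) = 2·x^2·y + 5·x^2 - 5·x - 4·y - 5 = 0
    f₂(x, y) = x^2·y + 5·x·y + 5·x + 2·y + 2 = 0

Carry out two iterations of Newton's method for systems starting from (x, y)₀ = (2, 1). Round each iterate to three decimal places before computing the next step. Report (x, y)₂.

At (2, 1): F = (9.000, 28.000).
Jacobian J = [[4·x·y + 10·x - 5, 2·x^2 - 4], [2·x·y + 5·y + 5, x^2 + 5·x + 2]].
At the point, J = [[23.000, 4.000], [14.000, 16.000]] (det J = 312.000).
Solving J·Δ = −F gives Δ = (-0.103, -1.660).
Then the next iterate is (x, y)₁ = (1.897, -0.660).
Round to (1.897, -0.660) and repeat: F = (1.39788, 1.52982), J = [[8.96192, 3.19722], [-0.80404, 15.08361]].
Δ = (-0.118, -0.108), so (x, y)₂ = (1.779, -0.768).

(1.779, -0.768)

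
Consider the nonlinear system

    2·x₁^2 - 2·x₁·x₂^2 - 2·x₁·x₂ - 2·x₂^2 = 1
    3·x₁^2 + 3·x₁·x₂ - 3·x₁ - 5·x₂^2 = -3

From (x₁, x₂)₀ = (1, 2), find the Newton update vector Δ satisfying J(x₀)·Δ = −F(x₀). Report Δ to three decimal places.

At (1, 2): F = (-19.000, -11.000).
Jacobian J = [[4·x₁ - 2·x₂^2 - 2·x₂, -4·x₁·x₂ - 2·x₁ - 4·x₂], [6·x₁ + 3·x₂ - 3, 3·x₁ - 10·x₂]].
At the point, J = [[-8.000, -18.000], [9.000, -17.000]] (det J = 298.000).
Solving J·Δ = −F gives Δ = (-0.419, -0.869).

(-0.419, -0.869)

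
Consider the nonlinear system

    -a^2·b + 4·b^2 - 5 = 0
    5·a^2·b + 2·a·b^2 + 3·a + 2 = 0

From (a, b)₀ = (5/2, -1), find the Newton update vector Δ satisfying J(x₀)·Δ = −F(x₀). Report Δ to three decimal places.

(-0.711, 0.119)

At (5/2, -1): F = (5.250, -16.750).
Jacobian J = [[-2·a·b, -a^2 + 8·b], [10·a·b + 2·b^2 + 3, 5·a^2 + 4·a·b]].
At the point, J = [[5.000, -14.250], [-20.000, 21.250]] (det J = -178.750).
Solving J·Δ = −F gives Δ = (-0.711, 0.119).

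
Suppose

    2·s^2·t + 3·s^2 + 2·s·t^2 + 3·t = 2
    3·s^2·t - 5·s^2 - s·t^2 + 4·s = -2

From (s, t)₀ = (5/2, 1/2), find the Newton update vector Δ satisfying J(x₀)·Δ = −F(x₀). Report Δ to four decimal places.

At (5/2, 1/2): F = (25.7500, -10.5000).
Jacobian J = [[4·s·t + 6·s + 2·t^2, 2·s^2 + 4·s·t + 3], [6·s·t - 10·s - t^2 + 4, 3·s^2 - 2·s·t]].
At the point, J = [[20.5000, 20.5000], [-13.7500, 16.2500]] (det J = 615.0000).
Solving J·Δ = −F gives Δ = (-1.0304, -0.2257).

(-1.0304, -0.2257)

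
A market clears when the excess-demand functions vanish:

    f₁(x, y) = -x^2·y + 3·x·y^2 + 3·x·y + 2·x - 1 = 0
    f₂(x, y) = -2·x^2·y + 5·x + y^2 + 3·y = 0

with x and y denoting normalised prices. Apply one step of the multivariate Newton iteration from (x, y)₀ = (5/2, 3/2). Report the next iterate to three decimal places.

At (5/2, 3/2): F = (22.750, 0.500).
Jacobian J = [[-2·x·y + 3·y^2 + 3·y + 2, -x^2 + 6·x·y + 3·x], [-4·x·y + 5, -2·x^2 + 2·y + 3]].
At the point, J = [[5.750, 23.750], [-10.000, -6.500]] (det J = 200.125).
Solving J·Δ = −F gives Δ = (0.798, -1.151).
Then the next iterate is (x, y)₁ = (3.298, 0.349).

(3.298, 0.349)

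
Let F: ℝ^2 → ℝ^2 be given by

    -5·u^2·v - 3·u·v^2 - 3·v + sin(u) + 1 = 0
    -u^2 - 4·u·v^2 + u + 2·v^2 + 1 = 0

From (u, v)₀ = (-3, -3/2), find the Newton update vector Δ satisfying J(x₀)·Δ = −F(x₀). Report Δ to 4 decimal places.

At (-3, -3/2): F = (93.108880, 20.5000).
Jacobian J = [[-10·u·v - 3·v^2 + cos(u), -5·u^2 - 6·u·v - 3], [-2·u - 4·v^2 + 1, -8·u·v + 4·v]].
At the point, J = [[-52.739992, -75.0000], [-2.0000, -42.0000]] (det J = 2065.079685).
Solving J·Δ = −F gives Δ = (1.1491, 0.4334).

(1.1491, 0.4334)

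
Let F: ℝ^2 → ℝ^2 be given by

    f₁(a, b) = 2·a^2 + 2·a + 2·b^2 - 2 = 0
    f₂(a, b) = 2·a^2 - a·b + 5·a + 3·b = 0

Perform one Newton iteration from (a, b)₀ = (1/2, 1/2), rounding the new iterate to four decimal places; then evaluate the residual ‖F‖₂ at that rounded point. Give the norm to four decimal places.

86.4623

At (1/2, 1/2): F = (0.0000, 4.2500).
Jacobian J = [[4·a + 2, 4·b], [4·a - b + 5, -a + 3]].
At the point, J = [[4.0000, 2.0000], [6.5000, 2.5000]] (det J = -3.0000).
Solving J·Δ = −F gives Δ = (-2.8333, 5.6667).
Then the next iterate is (a, b)₁ = (-2.3333, 6.1667).
Re-evaluating at (-2.3333, 6.1667): F = (80.278356, 32.110939), so ‖F‖₂ = 86.4623.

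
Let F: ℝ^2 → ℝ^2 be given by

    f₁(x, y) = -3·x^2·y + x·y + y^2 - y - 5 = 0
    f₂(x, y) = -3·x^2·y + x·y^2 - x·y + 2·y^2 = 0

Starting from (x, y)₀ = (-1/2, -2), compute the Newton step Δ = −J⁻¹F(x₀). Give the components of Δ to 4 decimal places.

(-0.3750, 1.0400)

At (-1/2, -2): F = (3.5000, 6.5000).
Jacobian J = [[-6·x·y + y, -3·x^2 + x + 2·y - 1], [-6·x·y + y^2 - y, -3·x^2 + 2·x·y - x + 4·y]].
At the point, J = [[-8.0000, -6.2500], [0.0000, -6.2500]] (det J = 50.0000).
Solving J·Δ = −F gives Δ = (-0.3750, 1.0400).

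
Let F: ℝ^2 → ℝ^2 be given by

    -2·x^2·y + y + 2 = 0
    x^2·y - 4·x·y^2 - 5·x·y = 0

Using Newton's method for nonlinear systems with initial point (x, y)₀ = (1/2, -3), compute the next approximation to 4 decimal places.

At (1/2, -3): F = (0.5000, -11.2500).
Jacobian J = [[-4·x·y, -2·x^2 + 1], [2·x·y - 4·y^2 - 5·y, x^2 - 8·x·y - 5·x]].
At the point, J = [[6.0000, 0.5000], [-24.0000, 9.7500]] (det J = 70.5000).
Solving J·Δ = −F gives Δ = (-0.1489, 0.7872).
Then the next iterate is (x, y)₁ = (0.3511, -2.2128).

(0.3511, -2.2128)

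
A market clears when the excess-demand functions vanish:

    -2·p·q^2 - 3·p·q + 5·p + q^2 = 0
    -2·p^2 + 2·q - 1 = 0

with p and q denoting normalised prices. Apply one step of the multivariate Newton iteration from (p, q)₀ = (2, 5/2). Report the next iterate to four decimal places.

At (2, 5/2): F = (-23.7500, -4.0000).
Jacobian J = [[-2·q^2 - 3·q + 5, -4·p·q - 3·p + 2·q], [-4·p, 2]].
At the point, J = [[-15.0000, -21.0000], [-8.0000, 2.0000]] (det J = -198.0000).
Solving J·Δ = −F gives Δ = (-0.6641, -0.6566).
Then the next iterate is (p, q)₁ = (1.3359, 1.8434).

(1.3359, 1.8434)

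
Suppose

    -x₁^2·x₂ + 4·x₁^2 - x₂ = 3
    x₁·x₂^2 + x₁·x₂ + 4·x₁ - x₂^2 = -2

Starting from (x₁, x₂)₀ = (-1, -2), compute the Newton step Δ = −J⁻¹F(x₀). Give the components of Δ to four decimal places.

(0.2639, 0.9167)

At (-1, -2): F = (5.0000, -8.0000).
Jacobian J = [[-2·x₁·x₂ + 8·x₁, -x₁^2 - 1], [x₂^2 + x₂ + 4, 2·x₁·x₂ + x₁ - 2·x₂]].
At the point, J = [[-12.0000, -2.0000], [6.0000, 7.0000]] (det J = -72.0000).
Solving J·Δ = −F gives Δ = (0.2639, 0.9167).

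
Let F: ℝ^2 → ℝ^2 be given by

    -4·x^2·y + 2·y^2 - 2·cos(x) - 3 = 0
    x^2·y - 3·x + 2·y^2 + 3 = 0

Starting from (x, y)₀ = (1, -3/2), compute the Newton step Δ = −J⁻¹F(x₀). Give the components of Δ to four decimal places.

At (1, -3/2): F = (6.419395, 3.0000).
Jacobian J = [[-8·x·y + 2·sin(x), -4·x^2 + 4·y], [2·x·y - 3, x^2 + 4·y]].
At the point, J = [[13.682942, -10.0000], [-6.0000, -5.0000]] (det J = -128.414710).
Solving J·Δ = −F gives Δ = (-0.0163, 0.6196).

(-0.0163, 0.6196)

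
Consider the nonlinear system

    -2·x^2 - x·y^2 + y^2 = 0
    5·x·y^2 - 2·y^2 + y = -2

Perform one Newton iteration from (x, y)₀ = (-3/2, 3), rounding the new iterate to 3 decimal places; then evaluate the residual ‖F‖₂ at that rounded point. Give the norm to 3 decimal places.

23.265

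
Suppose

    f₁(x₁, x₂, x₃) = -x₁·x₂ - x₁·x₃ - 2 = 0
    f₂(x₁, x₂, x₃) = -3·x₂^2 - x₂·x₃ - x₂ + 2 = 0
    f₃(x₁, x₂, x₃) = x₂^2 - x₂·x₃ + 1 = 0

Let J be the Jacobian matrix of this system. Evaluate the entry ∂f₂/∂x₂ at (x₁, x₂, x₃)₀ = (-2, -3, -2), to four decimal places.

19.0000

∂f₂/∂x₂ = -6·x₂ - x₃ - 1.
At (-2, -3, -2) this is 19.0000.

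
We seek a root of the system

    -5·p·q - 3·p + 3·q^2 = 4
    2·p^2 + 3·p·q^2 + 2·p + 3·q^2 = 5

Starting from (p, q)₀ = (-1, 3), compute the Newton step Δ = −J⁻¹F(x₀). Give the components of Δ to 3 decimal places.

At (-1, 3): F = (41.000, -5.000).
Jacobian J = [[-5·q - 3, -5·p + 6·q], [4·p + 3·q^2 + 2, 6·p·q + 6·q]].
At the point, J = [[-18.000, 23.000], [25.000, 0.000]] (det J = -575.000).
Solving J·Δ = −F gives Δ = (0.200, -1.626).

(0.200, -1.626)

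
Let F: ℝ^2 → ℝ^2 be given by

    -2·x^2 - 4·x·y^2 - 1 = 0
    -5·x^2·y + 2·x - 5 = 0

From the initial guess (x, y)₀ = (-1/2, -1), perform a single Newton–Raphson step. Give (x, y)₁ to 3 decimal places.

At (-1/2, -1): F = (0.500, -4.750).
Jacobian J = [[-4·x - 4·y^2, -8·x·y], [-10·x·y + 2, -5·x^2]].
At the point, J = [[-2.000, -4.000], [-3.000, -1.250]] (det J = -9.500).
Solving J·Δ = −F gives Δ = (-2.066, 1.158).
Then the next iterate is (x, y)₁ = (-2.566, 0.158).

(-2.566, 0.158)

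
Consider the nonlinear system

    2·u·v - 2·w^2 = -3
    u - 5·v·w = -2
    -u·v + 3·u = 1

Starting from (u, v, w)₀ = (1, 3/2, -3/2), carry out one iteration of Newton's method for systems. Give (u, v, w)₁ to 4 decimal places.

(-0.0696, 0.3956, -0.8470)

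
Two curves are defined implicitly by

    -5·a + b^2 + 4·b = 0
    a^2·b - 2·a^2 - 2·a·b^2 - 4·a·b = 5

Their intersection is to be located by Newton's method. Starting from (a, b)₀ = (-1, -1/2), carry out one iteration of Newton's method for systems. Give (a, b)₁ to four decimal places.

At (-1, -1/2): F = (3.2500, -9.0000).
Jacobian J = [[-5, 2·b + 4], [2·a·b - 4·a - 2·b^2 - 4·b, a^2 - 4·a·b - 4·a]].
At the point, J = [[-5.0000, 3.0000], [6.5000, 3.0000]] (det J = -34.5000).
Solving J·Δ = −F gives Δ = (1.0652, 0.6920).
Then the next iterate is (a, b)₁ = (0.0652, 0.1920).

(0.0652, 0.1920)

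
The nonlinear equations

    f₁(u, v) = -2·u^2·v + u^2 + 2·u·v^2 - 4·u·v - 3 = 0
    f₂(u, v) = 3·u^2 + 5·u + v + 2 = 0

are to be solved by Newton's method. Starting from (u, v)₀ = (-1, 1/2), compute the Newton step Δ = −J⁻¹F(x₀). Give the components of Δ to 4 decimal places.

(-1.0000, -1.5000)

At (-1, 1/2): F = (-1.5000, 0.5000).
Jacobian J = [[-4·u·v + 2·u + 2·v^2 - 4·v, -2·u^2 + 4·u·v - 4·u], [6·u + 5, 1]].
At the point, J = [[-1.5000, 0.0000], [-1.0000, 1.0000]] (det J = -1.5000).
Solving J·Δ = −F gives Δ = (-1.0000, -1.5000).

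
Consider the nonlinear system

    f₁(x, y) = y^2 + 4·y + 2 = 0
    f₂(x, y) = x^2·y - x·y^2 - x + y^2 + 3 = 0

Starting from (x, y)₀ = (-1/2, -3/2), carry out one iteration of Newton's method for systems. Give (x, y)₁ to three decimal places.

At (-1/2, -3/2): F = (-1.750, 6.500).
Jacobian J = [[0, 2·y + 4], [2·x·y - y^2 - 1, x^2 - 2·x·y + 2·y]].
At the point, J = [[0.000, 1.000], [-1.750, -4.250]] (det J = 1.750).
Solving J·Δ = −F gives Δ = (-0.536, 1.750).
Then the next iterate is (x, y)₁ = (-1.036, 0.250).

(-1.036, 0.250)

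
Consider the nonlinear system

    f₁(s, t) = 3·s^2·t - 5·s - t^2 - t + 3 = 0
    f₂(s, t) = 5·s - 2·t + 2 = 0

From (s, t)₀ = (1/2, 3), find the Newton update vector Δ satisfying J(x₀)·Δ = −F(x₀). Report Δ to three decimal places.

(-0.392, -1.731)

At (1/2, 3): F = (-9.250, -1.500).
Jacobian J = [[6·s·t - 5, 3·s^2 - 2·t - 1], [5, -2]].
At the point, J = [[4.000, -6.250], [5.000, -2.000]] (det J = 23.250).
Solving J·Δ = −F gives Δ = (-0.392, -1.731).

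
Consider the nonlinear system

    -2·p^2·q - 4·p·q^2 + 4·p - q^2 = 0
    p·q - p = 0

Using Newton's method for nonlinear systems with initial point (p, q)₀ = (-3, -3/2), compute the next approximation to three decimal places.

(1.500, -2.750)

At (-3, -3/2): F = (39.750, 7.500).
Jacobian J = [[-4·p·q - 4·q^2 + 4, -2·p^2 - 8·p·q - 2·q], [q - 1, p]].
At the point, J = [[-23.000, -51.000], [-2.500, -3.000]] (det J = -58.500).
Solving J·Δ = −F gives Δ = (4.500, -1.250).
Then the next iterate is (p, q)₁ = (1.500, -2.750).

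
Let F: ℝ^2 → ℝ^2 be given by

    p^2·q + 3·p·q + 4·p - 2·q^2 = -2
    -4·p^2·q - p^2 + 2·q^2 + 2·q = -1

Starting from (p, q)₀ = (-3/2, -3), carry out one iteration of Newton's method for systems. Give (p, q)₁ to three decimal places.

(-1.181, -1.567)

At (-3/2, -3): F = (-15.250, 37.750).
Jacobian J = [[2·p·q + 3·q + 4, p^2 + 3·p - 4·q], [-8·p·q - 2·p, -4·p^2 + 4·q + 2]].
At the point, J = [[4.000, 9.750], [-33.000, -19.000]] (det J = 245.750).
Solving J·Δ = −F gives Δ = (0.319, 1.433).
Then the next iterate is (p, q)₁ = (-1.181, -1.567).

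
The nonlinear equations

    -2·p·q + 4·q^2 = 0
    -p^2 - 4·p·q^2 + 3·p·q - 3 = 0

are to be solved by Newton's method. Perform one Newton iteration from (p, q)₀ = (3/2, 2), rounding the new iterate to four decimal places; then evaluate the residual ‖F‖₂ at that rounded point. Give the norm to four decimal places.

7.1482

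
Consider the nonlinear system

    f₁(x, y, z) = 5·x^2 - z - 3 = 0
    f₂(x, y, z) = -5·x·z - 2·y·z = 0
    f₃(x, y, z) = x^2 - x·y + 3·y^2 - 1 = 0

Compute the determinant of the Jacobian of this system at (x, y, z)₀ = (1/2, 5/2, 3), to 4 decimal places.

770.2500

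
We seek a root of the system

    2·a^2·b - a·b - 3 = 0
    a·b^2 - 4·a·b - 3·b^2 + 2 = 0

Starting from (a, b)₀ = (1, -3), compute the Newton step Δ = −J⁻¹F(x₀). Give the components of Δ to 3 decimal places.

At (1, -3): F = (-6.000, -4.000).
Jacobian J = [[4·a·b - b, 2·a^2 - a], [b^2 - 4·b, 2·a·b - 4·a - 6·b]].
At the point, J = [[-9.000, 1.000], [21.000, 8.000]] (det J = -93.000).
Solving J·Δ = −F gives Δ = (-0.473, 1.742).

(-0.473, 1.742)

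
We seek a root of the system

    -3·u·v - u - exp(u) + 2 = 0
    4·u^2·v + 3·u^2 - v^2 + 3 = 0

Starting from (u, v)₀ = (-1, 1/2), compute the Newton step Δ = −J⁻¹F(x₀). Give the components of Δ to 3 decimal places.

(0.507, -0.892)

At (-1, 1/2): F = (4.13212, 7.750).
Jacobian J = [[-3·v - exp(u) - 1, -3·u], [8·u·v + 6·u, 4·u^2 - 2·v]].
At the point, J = [[-2.86788, 3.000], [-10.000, 3.000]] (det J = 21.39636).
Solving J·Δ = −F gives Δ = (0.507, -0.892).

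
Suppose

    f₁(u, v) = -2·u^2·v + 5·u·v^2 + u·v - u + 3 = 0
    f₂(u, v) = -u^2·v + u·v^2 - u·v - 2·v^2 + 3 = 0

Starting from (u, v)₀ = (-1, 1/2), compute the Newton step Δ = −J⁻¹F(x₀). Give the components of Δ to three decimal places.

At (-1, 1/2): F = (1.250, 2.250).
Jacobian J = [[-4·u·v + 5·v^2 + v - 1, -2·u^2 + 10·u·v + u], [-2·u·v + v^2 - v, -u^2 + 2·u·v - u - 4·v]].
At the point, J = [[2.750, -8.000], [0.750, -3.000]] (det J = -2.250).
Solving J·Δ = −F gives Δ = (6.333, 2.333).

(6.333, 2.333)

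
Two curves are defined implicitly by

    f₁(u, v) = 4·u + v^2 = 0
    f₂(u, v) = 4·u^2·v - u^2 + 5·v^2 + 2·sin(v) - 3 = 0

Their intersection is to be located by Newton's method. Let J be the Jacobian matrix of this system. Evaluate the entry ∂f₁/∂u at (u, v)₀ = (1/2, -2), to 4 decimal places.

∂f₁/∂u = 4.
At (1/2, -2) this is 4.0000.

4.0000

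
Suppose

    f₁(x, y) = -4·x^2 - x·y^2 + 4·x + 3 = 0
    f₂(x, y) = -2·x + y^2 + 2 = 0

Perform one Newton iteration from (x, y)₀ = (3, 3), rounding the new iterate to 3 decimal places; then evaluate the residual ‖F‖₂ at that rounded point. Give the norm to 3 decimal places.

12.820

At (3, 3): F = (-48.000, 5.000).
Jacobian J = [[-8·x - y^2 + 4, -2·x·y], [-2, 2·y]].
At the point, J = [[-29.000, -18.000], [-2.000, 6.000]] (det J = -210.000).
Solving J·Δ = −F gives Δ = (-0.943, -1.148).
Then the next iterate is (x, y)₁ = (2.057, 1.852).
Re-evaluating at (2.057, 1.852): F = (-12.75231, 1.31590), so ‖F‖₂ = 12.820.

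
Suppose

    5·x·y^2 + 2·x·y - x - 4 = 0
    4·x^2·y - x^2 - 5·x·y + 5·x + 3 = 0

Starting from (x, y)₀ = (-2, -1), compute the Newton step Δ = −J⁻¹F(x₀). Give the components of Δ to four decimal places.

(0.8972, 0.3879)

At (-2, -1): F = (-8.0000, -37.0000).
Jacobian J = [[5·y^2 + 2·y - 1, 10·x·y + 2·x], [8·x·y - 2·x - 5·y + 5, 4·x^2 - 5·x]].
At the point, J = [[2.0000, 16.0000], [30.0000, 26.0000]] (det J = -428.0000).
Solving J·Δ = −F gives Δ = (0.8972, 0.3879).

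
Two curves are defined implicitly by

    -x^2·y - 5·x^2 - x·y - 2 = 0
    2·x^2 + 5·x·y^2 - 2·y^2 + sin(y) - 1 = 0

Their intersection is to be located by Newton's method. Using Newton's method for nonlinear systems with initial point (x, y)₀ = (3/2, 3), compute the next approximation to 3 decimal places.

(0.631, 2.725)

At (3/2, 3): F = (-24.500, 53.14112).
Jacobian J = [[-2·x·y - 10·x - y, -x^2 - x], [4·x + 5·y^2, 10·x·y - 4·y + cos(y)]].
At the point, J = [[-27.000, -3.750], [51.000, 32.01001]] (det J = -673.02020).
Solving J·Δ = −F gives Δ = (-0.869, -0.275).
Then the next iterate is (x, y)₁ = (0.631, 2.725).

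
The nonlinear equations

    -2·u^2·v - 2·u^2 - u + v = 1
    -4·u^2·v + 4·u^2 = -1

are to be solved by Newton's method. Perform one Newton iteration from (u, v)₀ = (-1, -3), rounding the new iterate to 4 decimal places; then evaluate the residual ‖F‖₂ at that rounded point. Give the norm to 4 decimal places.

At (-1, -3): F = (1.0000, 17.0000).
Jacobian J = [[-4·u·v - 4·u - 1, -2·u^2 + 1], [-8·u·v + 8·u, -4·u^2]].
At the point, J = [[-9.0000, -1.0000], [-32.0000, -4.0000]] (det J = 4.0000).
Solving J·Δ = −F gives Δ = (-3.2500, 30.2500).
Then the next iterate is (u, v)₁ = (-4.2500, 27.2500).
Re-evaluating at (-4.2500, 27.2500): F = (-990.031250, -1895.5625), so ‖F‖₂ = 2138.5320.

2138.5320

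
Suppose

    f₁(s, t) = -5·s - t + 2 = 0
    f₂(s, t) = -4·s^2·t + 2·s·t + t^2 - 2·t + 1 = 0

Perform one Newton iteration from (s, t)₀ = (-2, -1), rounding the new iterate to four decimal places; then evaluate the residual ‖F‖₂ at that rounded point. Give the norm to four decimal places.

11.9760

At (-2, -1): F = (13.0000, 24.0000).
Jacobian J = [[-5, -1], [-8·s·t + 2·t, -4·s^2 + 2·s + 2·t - 2]].
At the point, J = [[-5.0000, -1.0000], [-18.0000, -24.0000]] (det J = 102.0000).
Solving J·Δ = −F gives Δ = (2.8235, -1.1176).
Then the next iterate is (s, t)₁ = (0.8235, -2.1176).
Re-evaluating at (0.8235, -2.1176): F = (0.0001, 11.975963), so ‖F‖₂ = 11.9760.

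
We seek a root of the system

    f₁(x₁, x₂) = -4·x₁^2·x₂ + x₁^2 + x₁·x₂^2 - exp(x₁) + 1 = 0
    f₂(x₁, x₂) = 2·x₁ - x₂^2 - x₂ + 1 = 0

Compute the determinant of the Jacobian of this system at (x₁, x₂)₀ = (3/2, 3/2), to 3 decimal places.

77.927

J = [[-8·x₁·x₂ + 2·x₁ + x₂^2 - exp(x₁), -4·x₁^2 + 2·x₁·x₂], [2, -2·x₂ - 1]].
At the point, J = [[-17.23169, -4.500], [2.000, -4.000]].
det J = 77.927.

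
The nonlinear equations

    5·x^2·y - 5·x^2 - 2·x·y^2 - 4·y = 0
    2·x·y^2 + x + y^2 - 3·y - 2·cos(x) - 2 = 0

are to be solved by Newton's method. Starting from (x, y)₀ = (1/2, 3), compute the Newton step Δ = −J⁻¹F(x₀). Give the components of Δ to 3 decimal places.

At (1/2, 3): F = (-18.500, 5.74483).
Jacobian J = [[10·x·y - 10·x - 2·y^2, 5·x^2 - 4·x·y - 4], [2·y^2 + 2·sin(x) + 1, 4·x·y + 2·y - 3]].
At the point, J = [[-8.000, -8.750], [19.95885, 9.000]] (det J = 102.63995).
Solving J·Δ = −F gives Δ = (1.132, -3.150).

(1.132, -3.150)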